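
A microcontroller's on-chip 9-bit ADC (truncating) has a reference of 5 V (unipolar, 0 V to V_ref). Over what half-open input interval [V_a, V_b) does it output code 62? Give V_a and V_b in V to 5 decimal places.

[0.60547 V, 0.61523 V)

LSB = 5/2^9 = 9.766 mV.
V_a = V_low + 62·LSB = 0.605469 V; V_b = V_low + 63·LSB = 0.615234 V.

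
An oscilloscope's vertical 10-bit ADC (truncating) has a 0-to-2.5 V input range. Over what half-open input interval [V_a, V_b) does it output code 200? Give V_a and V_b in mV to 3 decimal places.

LSB = 2.5/2^10 = 2.441 mV.
V_a = V_low + 200·LSB = 0.488281 V; V_b = V_low + 201·LSB = 0.490723 V.

[488.281 mV, 490.723 mV)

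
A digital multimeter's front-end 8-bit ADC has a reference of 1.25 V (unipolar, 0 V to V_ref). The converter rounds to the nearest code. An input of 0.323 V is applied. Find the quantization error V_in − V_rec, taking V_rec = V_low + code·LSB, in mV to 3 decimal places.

0.734 mV

Step size: 1.25 V ÷ 2^8 = 4.883 mV.
(0.323 − 0)/0.00488281 = 66.1504; round gives code 66.
Reconstructed: 0.32226562 V.
Difference: 0.000734375 V → 0.734 mV.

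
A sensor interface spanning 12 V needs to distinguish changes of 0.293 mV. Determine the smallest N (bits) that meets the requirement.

16 bits

Number of steps required ≥ 12 V / 0.293 mV = 40955.63.
Need 2^N ≥ 40955.63; 2^15 = 32768, 2^16 = 65536.
Minimum N = 16.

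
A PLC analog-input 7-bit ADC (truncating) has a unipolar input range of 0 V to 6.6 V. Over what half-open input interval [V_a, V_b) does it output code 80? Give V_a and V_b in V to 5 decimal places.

[4.12500 V, 4.17656 V)

LSB = 6.6/2^7 = 51.562 mV.
V_a = V_low + 80·LSB = 4.125 V; V_b = V_low + 81·LSB = 4.17656 V.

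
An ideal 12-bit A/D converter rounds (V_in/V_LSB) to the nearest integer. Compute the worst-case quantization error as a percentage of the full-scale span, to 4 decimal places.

Rounding → worst-case error = ½ LSB = V_FS/2^13, so 100/8192 = 0.012207 % of full scale.

0.0122 %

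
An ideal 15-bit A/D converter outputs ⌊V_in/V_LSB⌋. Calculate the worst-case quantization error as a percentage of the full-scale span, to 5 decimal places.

0.00305 %

Truncating → worst-case error = 1 LSB = V_FS/2^15, so 100/32768 = 0.00305176 % of full scale.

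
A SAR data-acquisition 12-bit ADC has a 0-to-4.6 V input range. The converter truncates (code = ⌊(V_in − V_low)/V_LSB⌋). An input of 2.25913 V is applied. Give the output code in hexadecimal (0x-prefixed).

With 4096 levels over 4.6 V, one step is 1.123 mV.
Input sits at 2011.608 steps above V_low.
Floor → code 2011.
In hexadecimal (0x-prefixed): 0x7DB.

code 0x7DB (decimal 2011)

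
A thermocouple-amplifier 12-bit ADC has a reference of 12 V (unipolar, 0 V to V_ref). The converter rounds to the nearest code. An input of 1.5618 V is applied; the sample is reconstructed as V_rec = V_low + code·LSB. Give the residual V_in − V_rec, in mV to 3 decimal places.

0.277 mV

LSB = 12/2^12 = 2.930 mV.
(V_in − V_low)/LSB = (1.5618 − 0)/0.00292969 = 533.0944 → code 533 (round).
V_rec = 0 + 533·0.00292969 = 1.5615234 V.
Error = 1.5618 − 1.5615234 = 0.000276563 V = 0.277 mV.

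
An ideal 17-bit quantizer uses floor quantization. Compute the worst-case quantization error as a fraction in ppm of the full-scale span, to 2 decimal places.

7.63 ppm

Truncating → worst-case error = 1 LSB = V_FS/2^17, so 1e+06/131072 = 7.62939 ppm of full scale.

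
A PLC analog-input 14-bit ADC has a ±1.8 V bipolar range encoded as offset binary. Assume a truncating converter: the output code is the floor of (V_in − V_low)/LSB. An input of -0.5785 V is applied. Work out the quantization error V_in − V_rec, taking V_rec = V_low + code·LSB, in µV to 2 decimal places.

40.04 µV

Step size: 3.6 V ÷ 2^14 = 219.73 µV.
(V_in − V_low)/LSB = (-0.5785 − (−1.8))/0.000219727 = 5559.1822 → code 5559 (floor).
Code 5559 maps back to (−1.8) + 5559×0.000219727 V = -0.57854004 V.
Difference: 4.00391e-05 V → 40.04 µV.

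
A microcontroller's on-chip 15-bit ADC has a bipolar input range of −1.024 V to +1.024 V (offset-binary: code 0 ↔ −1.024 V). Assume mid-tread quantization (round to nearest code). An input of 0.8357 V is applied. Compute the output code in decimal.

code 29755

With 32768 levels over 2.048 V, one step is 62.50 µV.
Input sits at 29755.200 steps above V_low.
Round → code 29755.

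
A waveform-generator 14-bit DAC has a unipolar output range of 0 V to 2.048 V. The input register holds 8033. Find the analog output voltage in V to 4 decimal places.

1.0041 V

LSB = 2.048 V / 2^14 = 125.00 µV.
V_out = 0 + 8033 × 0.000125 V = 1.00412 V.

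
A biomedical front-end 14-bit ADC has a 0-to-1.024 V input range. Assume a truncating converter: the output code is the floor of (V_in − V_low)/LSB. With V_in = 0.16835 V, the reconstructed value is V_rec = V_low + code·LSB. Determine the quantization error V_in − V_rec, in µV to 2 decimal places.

37.50 µV

Step size: 1.024 V ÷ 2^14 = 62.50 µV.
(0.16835 − 0)/6.25e-05 = 2693.6000; ⌊·⌋ gives code 2693.
Code 2693 maps back to 0 + 2693×6.25e-05 V = 0.1683125 V.
Difference: 3.75e-05 V → 37.50 µV.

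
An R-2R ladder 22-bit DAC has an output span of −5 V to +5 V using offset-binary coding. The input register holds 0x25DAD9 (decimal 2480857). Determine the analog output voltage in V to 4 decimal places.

LSB = 10 V / 2^22 = 2.38 µV.
Code 0x25DAD9 = 2480857 decimal.
V_out = (−5) + 2480857 × 2.38419e-06 V = 0.914824 V.

0.9148 V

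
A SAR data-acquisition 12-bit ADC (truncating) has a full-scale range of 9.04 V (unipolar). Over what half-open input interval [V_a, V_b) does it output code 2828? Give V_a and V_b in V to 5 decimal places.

[6.24148 V, 6.24369 V)

LSB = 9.04/2^12 = 2.207 mV.
V_a = V_low + 2828·LSB = 6.24148 V; V_b = V_low + 2829·LSB = 6.24369 V.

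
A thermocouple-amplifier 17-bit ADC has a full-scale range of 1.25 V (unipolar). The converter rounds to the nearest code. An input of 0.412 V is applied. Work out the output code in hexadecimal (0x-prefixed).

code 0xA8C1 (decimal 43201)

LSB = 1.25 V / 131072 = 9.54 µV.
Input sits at 43201.331 steps above V_low.
round(43201.331) = 43201.
In hexadecimal (0x-prefixed): 0xA8C1.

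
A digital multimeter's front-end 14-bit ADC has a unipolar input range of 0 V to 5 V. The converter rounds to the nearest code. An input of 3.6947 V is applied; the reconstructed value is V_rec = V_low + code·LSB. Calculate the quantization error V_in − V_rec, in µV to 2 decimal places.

Step size: 5 V ÷ 2^14 = 305.18 µV.
(V_in − V_low)/LSB = (3.6947 − 0)/0.000305176 = 12106.7930 → code 12107 (round).
Reconstructed: 3.6947632 V.
Difference: -6.31836e-05 V → -63.18 µV.

-63.18 µV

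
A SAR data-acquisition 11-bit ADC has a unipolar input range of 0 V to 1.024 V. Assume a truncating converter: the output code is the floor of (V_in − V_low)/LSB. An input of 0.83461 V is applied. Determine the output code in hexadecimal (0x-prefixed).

code 0x685 (decimal 1669)

With 2048 levels over 1.024 V, one step is 0.500 mV.
(0.83461 − 0) / 0.0005 = 1669.220 LSBs.
So the output code is 1669.
In hexadecimal (0x-prefixed): 0x685.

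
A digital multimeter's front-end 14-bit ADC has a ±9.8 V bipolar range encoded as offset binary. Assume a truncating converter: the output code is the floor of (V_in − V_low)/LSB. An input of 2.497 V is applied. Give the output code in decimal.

LSB = 19.6 V / 16384 = 1.196 mV.
(2.497 − (−9.8)) / 0.00119629 = 10279.288 LSBs.
Floor → code 10279.

code 10279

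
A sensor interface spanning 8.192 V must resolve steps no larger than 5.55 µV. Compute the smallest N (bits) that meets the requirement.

21 bits

Number of steps required ≥ 8.192 V / 5.55 µV = 1476036.04.
Need 2^N ≥ 1476036.04; 2^20 = 1048576, 2^21 = 2097152.
Minimum N = 21.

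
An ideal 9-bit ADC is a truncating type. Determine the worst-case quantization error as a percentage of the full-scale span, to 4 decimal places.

0.1953 %

Truncating → worst-case error = 1 LSB = V_FS/2^9, so 100/512 = 0.195312 % of full scale.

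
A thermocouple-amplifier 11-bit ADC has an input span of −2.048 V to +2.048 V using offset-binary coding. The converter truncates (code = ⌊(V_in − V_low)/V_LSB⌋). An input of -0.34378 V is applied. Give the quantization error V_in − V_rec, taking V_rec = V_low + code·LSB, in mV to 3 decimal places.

LSB = 4.096/2^11 = 2.000 mV.
(-0.34378 − (−2.048))/0.002 = 852.1100; ⌊·⌋ gives code 852.
Reconstructed: -0.344 V.
Error = -0.34378 − (−0.344) = 0.00022 V = 0.220 mV.

0.220 mV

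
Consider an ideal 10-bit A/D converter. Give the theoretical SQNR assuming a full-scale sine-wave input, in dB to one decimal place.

62.0 dB

SNR ≈ 6.02·N + 1.76 dB = 6.02·10 + 1.76 = 61.96 dB.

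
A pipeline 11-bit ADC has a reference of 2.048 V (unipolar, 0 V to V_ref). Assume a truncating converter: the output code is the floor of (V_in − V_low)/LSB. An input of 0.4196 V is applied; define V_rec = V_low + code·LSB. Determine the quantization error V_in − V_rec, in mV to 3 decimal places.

0.600 mV

LSB = 2.048/2^11 = 1.000 mV.
Scaled input = 419.6000 LSBs, so code = 419.
Reconstructed: 0.419 V.
Difference: 0.0006 V → 0.600 mV.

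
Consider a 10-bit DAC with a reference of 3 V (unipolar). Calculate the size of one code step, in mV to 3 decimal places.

Full-scale span = 3 V.
LSB = 3 / 2^10 = 3 / 1024 = 0.00292969 V = 2.930 mV.

2.930 mV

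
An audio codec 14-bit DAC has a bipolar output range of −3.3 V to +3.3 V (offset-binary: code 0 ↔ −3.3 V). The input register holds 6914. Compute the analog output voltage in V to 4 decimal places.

-0.5148 V

LSB = 6.6 V / 2^14 = 402.83 µV.
V_out = (−3.3) + 6914 × 0.000402832 V = -0.514819 V.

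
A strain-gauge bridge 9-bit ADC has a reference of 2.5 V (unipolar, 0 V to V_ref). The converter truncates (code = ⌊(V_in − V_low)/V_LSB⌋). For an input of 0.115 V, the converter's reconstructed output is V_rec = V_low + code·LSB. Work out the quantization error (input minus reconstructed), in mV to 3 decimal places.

Step size: 2.5 V ÷ 2^9 = 4.883 mV.
Scaled input = 23.5520 LSBs, so code = 23.
Code 23 maps back to 0 + 23×0.00488281 V = 0.11230469 V.
V_in − V_rec = 0.00269531 V = 2.695 mV.

2.695 mV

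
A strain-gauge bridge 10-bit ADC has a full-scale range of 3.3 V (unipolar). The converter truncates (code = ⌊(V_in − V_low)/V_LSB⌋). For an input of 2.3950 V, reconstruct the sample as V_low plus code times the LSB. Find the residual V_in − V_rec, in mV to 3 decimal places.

One LSB is 3.3 V / 1024 = 3.223 mV.
(2.3950 − 0)/0.00322266 = 743.1758; ⌊·⌋ gives code 743.
Reconstructed: 2.3944336 V.
Error = 2.3950 − 2.3944336 = 0.000566406 V = 0.566 mV.

0.566 mV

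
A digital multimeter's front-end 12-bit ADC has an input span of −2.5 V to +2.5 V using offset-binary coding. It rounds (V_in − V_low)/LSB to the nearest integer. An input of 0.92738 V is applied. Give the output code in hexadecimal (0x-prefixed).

code 0xAF8 (decimal 2808)

With 4096 levels over 5 V, one step is 1.221 mV.
(V_in − V_low)/LSB = (0.92738 − (−2.5)) / 0.0012207 = 2807.710.
round(2807.710) = 2808.
In hexadecimal (0x-prefixed): 0xAF8.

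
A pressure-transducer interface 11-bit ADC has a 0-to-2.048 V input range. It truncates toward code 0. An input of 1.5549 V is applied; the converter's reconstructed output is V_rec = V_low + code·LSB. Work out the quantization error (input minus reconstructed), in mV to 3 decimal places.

0.900 mV

LSB = 2.048/2^11 = 1.000 mV.
(V_in − V_low)/LSB = (1.5549 − 0)/0.001 = 1554.9000 → code 1554 (floor).
Code 1554 maps back to 0 + 1554×0.001 V = 1.554 V.
Error = 1.5549 − 1.554 = 0.0009 V = 0.900 mV.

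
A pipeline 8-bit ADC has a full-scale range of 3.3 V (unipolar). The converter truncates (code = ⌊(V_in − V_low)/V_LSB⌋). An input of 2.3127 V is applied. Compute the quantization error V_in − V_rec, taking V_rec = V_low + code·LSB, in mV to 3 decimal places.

Step size: 3.3 V ÷ 2^8 = 12.891 mV.
(2.3127 − 0)/0.0128906 = 179.4095; ⌊·⌋ gives code 179.
Code 179 maps back to 0 + 179×0.0128906 V = 2.3074219 V.
V_in − V_rec = 0.00527812 V = 5.278 mV.

5.278 mV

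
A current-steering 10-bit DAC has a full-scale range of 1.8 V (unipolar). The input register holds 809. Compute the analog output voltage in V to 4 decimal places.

1.4221 V

LSB = 1.8 V / 2^10 = 1.758 mV.
V_out = 0 + 809 × 0.00175781 V = 1.42207 V.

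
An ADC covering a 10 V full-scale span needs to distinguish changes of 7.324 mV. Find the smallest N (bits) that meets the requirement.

11 bits

Number of steps required ≥ 10 V / 7.324 mV = 1365.37.
Need 2^N ≥ 1365.37; 2^10 = 1024, 2^11 = 2048.
Minimum N = 11.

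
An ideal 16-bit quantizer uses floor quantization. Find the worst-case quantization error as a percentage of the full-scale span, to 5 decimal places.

0.00153 %

Truncating → worst-case error = 1 LSB = V_FS/2^16, so 100/65536 = 0.00152588 % of full scale.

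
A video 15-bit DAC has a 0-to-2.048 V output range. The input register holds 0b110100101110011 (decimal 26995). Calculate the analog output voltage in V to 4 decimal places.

1.6872 V

LSB = 2.048 V / 2^15 = 62.50 µV.
Code 0b110100101110011 = 26995 decimal.
V_out = 0 + 26995 × 6.25e-05 V = 1.68719 V.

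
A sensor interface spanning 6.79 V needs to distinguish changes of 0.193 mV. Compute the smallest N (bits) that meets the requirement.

Number of steps required ≥ 6.79 V / 0.193 mV = 35181.35.
Need 2^N ≥ 35181.35; 2^15 = 32768, 2^16 = 65536.
Minimum N = 16.

16 bits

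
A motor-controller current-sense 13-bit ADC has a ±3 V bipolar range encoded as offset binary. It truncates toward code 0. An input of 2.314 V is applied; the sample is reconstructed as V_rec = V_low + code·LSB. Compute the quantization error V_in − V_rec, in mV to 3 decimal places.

0.279 mV

LSB = 6/2^13 = 0.732 mV.
(V_in − V_low)/LSB = (2.314 − (−3))/0.000732422 = 7255.3813 → code 7255 (floor).
V_rec = (−3) + 7255·0.000732422 = 2.3137207 V.
Difference: 0.000279297 V → 0.279 mV.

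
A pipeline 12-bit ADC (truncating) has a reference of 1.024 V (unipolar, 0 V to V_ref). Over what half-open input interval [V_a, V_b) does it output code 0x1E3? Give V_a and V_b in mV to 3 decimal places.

LSB = 1.024/2^12 = 250.00 µV.
Code 0x1E3 = 483 decimal.
V_a = V_low + 483·LSB = 0.12075 V; V_b = V_low + 484·LSB = 0.121 V.

[120.750 mV, 121.000 mV)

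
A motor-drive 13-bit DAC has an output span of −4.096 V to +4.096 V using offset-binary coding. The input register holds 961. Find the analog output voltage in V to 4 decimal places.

LSB = 8.192 V / 2^13 = 1.000 mV.
V_out = (−4.096) + 961 × 0.001 V = -3.135 V.

-3.1350 V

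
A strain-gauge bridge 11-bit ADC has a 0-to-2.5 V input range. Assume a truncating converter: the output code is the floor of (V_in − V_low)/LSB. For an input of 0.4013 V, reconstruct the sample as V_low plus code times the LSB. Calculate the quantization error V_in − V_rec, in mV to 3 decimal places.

LSB = 2.5/2^11 = 1.221 mV.
(0.4013 − 0)/0.0012207 = 328.7450; ⌊·⌋ gives code 328.
V_rec = 0 + 328·0.0012207 = 0.40039062 V.
Error = 0.4013 − 0.40039062 = 0.000909375 V = 0.909 mV.

0.909 mV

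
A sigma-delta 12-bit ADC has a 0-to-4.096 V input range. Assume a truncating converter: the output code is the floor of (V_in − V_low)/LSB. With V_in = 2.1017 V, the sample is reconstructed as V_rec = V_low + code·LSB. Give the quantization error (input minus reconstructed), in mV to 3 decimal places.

0.700 mV

One LSB is 4.096 V / 4096 = 1.000 mV.
(V_in − V_low)/LSB = (2.1017 − 0)/0.001 = 2101.7000 → code 2101 (floor).
Reconstructed: 2.101 V.
V_in − V_rec = 0.0007 V = 0.700 mV.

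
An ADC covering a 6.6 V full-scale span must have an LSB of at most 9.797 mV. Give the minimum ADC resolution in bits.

Number of steps required ≥ 6.6 V / 9.797 mV = 673.68.
Need 2^N ≥ 673.68; 2^9 = 512, 2^10 = 1024.
Minimum N = 10.

10 bits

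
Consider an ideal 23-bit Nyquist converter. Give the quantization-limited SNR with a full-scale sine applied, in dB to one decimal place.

140.2 dB

SNR ≈ 6.02·N + 1.76 dB = 6.02·23 + 1.76 = 140.22 dB.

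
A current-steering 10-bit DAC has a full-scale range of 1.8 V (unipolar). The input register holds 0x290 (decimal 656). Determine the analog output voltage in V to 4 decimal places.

1.1531 V

LSB = 1.8 V / 2^10 = 1.758 mV.
Code 0x290 = 656 decimal.
V_out = 0 + 656 × 0.00175781 V = 1.15312 V.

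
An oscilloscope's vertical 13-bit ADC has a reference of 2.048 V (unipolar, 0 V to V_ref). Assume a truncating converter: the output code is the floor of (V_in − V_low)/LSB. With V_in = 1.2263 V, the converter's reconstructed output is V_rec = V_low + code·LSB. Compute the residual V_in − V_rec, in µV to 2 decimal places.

LSB = 2.048/2^13 = 250.00 µV.
(V_in − V_low)/LSB = (1.2263 − 0)/0.00025 = 4905.2000 → code 4905 (floor).
Reconstructed: 1.22625 V.
Difference: 5e-05 V → 50.00 µV.

50.00 µV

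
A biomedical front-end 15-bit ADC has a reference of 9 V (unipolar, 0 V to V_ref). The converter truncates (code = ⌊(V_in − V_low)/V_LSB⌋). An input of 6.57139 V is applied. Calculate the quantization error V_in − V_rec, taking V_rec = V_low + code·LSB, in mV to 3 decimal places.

0.192 mV

LSB = 9/2^15 = 274.66 µV.
(6.57139 − 0)/0.000274658 = 23925.7008; ⌊·⌋ gives code 23925.
Code 23925 maps back to 0 + 23925×0.000274658 V = 6.5711975 V.
Difference: 0.00019249 V → 0.192 mV.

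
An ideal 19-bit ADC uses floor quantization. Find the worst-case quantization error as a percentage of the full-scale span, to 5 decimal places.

Truncating → worst-case error = 1 LSB = V_FS/2^19, so 100/524288 = 0.000190735 % of full scale.

0.00019 %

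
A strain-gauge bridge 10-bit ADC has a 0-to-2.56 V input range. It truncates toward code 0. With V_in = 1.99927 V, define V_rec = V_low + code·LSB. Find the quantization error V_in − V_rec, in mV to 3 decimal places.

1.770 mV

Step size: 2.56 V ÷ 2^10 = 2.500 mV.
(1.99927 − 0)/0.0025 = 799.7080; ⌊·⌋ gives code 799.
Reconstructed: 1.9975 V.
Error = 1.99927 − 1.9975 = 0.00177 V = 1.770 mV.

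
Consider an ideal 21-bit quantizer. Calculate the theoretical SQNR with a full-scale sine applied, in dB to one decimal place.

128.2 dB

SNR ≈ 6.02·N + 1.76 dB = 6.02·21 + 1.76 = 128.18 dB.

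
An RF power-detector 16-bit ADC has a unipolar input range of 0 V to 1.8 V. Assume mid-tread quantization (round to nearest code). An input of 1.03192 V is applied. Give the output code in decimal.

With 65536 levels over 1.8 V, one step is 27.47 µV.
(1.03192 − 0) / 2.74658e-05 = 37571.061 LSBs.
So the output code is 37571.

code 37571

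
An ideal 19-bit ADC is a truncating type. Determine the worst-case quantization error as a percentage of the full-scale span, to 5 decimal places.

0.00019 %

Truncating → worst-case error = 1 LSB = V_FS/2^19, so 100/524288 = 0.000190735 % of full scale.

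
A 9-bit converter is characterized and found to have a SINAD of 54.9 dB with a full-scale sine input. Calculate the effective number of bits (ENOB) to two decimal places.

8.83 bits

ENOB = (SINAD − 1.76) / 6.02 = (54.9 − 1.76)/6.02 = 8.827.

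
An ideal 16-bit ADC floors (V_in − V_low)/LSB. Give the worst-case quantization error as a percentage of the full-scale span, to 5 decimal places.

0.00153 %

Truncating → worst-case error = 1 LSB = V_FS/2^16, so 100/65536 = 0.00152588 % of full scale.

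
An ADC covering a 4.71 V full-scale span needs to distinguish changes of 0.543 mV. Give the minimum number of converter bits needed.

14 bits

Number of steps required ≥ 4.71 V / 0.543 mV = 8674.03.
Need 2^N ≥ 8674.03; 2^13 = 8192, 2^14 = 16384.
Minimum N = 14.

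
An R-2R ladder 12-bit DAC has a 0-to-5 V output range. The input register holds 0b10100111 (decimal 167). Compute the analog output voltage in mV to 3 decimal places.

203.857 mV

LSB = 5 V / 2^12 = 1.221 mV.
Code 0b10100111 = 167 decimal.
V_out = 0 + 167 × 0.0012207 V = 0.203857 V.
= 203.857 mV.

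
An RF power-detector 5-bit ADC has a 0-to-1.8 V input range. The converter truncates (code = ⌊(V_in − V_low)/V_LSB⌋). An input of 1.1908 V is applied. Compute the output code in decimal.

With 32 levels over 1.8 V, one step is 56.250 mV.
(V_in − V_low)/LSB = (1.1908 − 0) / 0.05625 = 21.170.
So the output code is 21.

code 21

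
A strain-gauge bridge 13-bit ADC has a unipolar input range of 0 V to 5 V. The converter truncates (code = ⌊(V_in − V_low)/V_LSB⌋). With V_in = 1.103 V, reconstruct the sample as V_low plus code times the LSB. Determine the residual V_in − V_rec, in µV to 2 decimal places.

One LSB is 5 V / 8192 = 0.610 mV.
Scaled input = 1807.1552 LSBs, so code = 1807.
V_rec = 0 + 1807·0.000610352 = 1.1029053 V.
Error = 1.103 − 1.1029053 = 9.47266e-05 V = 94.73 µV.

94.73 µV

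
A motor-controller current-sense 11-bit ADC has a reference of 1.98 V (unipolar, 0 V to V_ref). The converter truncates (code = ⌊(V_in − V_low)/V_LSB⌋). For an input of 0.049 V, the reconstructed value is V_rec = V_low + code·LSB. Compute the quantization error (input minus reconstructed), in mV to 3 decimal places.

LSB = 1.98/2^11 = 0.967 mV.
Scaled input = 50.6828 LSBs, so code = 50.
Reconstructed: 0.048339844 V.
Difference: 0.000660156 V → 0.660 mV.

0.660 mV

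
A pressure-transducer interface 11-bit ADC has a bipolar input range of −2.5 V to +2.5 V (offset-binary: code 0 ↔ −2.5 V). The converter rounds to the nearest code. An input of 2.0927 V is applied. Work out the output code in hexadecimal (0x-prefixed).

Full-scale span = 5 V; LSB = 5/2^11 = 2.441 mV.
(V_in − V_low)/LSB = (2.0927 − (−2.5)) / 0.00244141 = 1881.170.
So the output code is 1881.
In hexadecimal (0x-prefixed): 0x759.

code 0x759 (decimal 1881)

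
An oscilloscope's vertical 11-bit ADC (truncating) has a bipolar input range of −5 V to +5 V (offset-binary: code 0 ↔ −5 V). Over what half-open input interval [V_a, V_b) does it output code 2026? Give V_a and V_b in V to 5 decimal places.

LSB = 10/2^11 = 4.883 mV.
V_a = V_low + 2026·LSB = 4.89258 V; V_b = V_low + 2027·LSB = 4.89746 V.

[4.89258 V, 4.89746 V)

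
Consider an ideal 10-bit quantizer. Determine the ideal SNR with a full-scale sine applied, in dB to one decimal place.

62.0 dB

SNR ≈ 6.02·N + 1.76 dB = 6.02·10 + 1.76 = 61.96 dB.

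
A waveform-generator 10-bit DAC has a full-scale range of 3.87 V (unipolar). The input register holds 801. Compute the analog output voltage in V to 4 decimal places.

LSB = 3.87 V / 2^10 = 3.779 mV.
V_out = 0 + 801 × 0.0037793 V = 3.02722 V.

3.0272 V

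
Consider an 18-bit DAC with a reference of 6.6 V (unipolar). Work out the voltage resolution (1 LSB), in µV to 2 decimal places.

25.18 µV

Full-scale span = 6.6 V.
LSB = 6.6 / 2^18 = 6.6 / 262144 = 2.5177e-05 V = 25.18 µV.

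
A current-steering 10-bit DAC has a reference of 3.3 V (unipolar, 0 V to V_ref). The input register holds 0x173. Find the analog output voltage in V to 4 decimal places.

LSB = 3.3 V / 2^10 = 3.223 mV.
Code 0x173 = 371 decimal.
V_out = 0 + 371 × 0.00322266 V = 1.19561 V.

1.1956 V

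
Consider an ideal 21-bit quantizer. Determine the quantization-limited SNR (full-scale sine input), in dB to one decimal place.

SNR ≈ 6.02·N + 1.76 dB = 6.02·21 + 1.76 = 128.18 dB.

128.2 dB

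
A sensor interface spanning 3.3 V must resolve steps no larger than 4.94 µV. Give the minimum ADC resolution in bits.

20 bits

Number of steps required ≥ 3.3 V / 4.94 µV = 668016.19.
Need 2^N ≥ 668016.19; 2^19 = 524288, 2^20 = 1048576.
Minimum N = 20.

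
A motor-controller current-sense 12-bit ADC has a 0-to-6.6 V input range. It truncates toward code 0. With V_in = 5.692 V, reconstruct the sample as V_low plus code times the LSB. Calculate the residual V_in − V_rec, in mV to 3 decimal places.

0.789 mV

Step size: 6.6 V ÷ 2^12 = 1.611 mV.
Scaled input = 3532.4897 LSBs, so code = 3532.
Reconstructed: 5.6912109 V.
Difference: 0.000789063 V → 0.789 mV.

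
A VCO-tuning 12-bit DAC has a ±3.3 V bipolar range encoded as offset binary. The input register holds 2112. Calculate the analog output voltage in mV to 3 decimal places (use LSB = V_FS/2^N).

103.125 mV

LSB = 6.6 V / 2^12 = 1.611 mV.
V_out = (−3.3) + 2112 × 0.00161133 V = 0.103125 V.
= 103.125 mV.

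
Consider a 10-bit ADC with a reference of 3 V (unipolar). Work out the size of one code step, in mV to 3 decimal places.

Full-scale span = 3 V.
LSB = 3 / 2^10 = 3 / 1024 = 0.00292969 V = 2.930 mV.

2.930 mV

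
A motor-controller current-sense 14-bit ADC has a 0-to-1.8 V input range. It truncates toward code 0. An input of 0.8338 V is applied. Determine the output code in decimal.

code 7589

Full-scale span = 1.8 V; LSB = 1.8/2^14 = 109.86 µV.
(0.8338 − 0) / 0.000109863 = 7589.433 LSBs.
⌊·⌋(7589.433) = 7589.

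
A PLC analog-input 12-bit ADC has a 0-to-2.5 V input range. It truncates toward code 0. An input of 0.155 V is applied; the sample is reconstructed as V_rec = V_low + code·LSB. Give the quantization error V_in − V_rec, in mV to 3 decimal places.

0.581 mV

Step size: 2.5 V ÷ 2^12 = 0.610 mV.
(V_in − V_low)/LSB = (0.155 − 0)/0.000610352 = 253.9520 → code 253 (floor).
Code 253 maps back to 0 + 253×0.000610352 V = 0.15441895 V.
Error = 0.155 − 0.15441895 = 0.000581055 V = 0.581 mV.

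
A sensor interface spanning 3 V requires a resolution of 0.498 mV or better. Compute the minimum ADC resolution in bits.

Number of steps required ≥ 3 V / 0.498 mV = 6024.10.
Need 2^N ≥ 6024.10; 2^12 = 4096, 2^13 = 8192.
Minimum N = 13.

13 bits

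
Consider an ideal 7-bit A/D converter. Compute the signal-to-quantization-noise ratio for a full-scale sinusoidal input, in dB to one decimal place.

43.9 dB

SNR ≈ 6.02·N + 1.76 dB = 6.02·7 + 1.76 = 43.90 dB.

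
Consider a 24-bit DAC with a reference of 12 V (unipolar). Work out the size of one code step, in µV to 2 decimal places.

Full-scale span = 12 V.
LSB = 12 / 2^24 = 12 / 16777216 = 7.15256e-07 V = 0.72 µV.

0.72 µV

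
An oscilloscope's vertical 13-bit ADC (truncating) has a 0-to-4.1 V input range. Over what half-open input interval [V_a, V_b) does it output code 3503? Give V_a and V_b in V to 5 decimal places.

[1.75321 V, 1.75371 V)

LSB = 4.1/2^13 = 0.500 mV.
V_a = V_low + 3503·LSB = 1.75321 V; V_b = V_low + 3504·LSB = 1.75371 V.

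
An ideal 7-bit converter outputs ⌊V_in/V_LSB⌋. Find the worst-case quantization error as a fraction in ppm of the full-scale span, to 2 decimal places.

7812.50 ppm

Truncating → worst-case error = 1 LSB = V_FS/2^7, so 1e+06/128 = 7812.5 ppm of full scale.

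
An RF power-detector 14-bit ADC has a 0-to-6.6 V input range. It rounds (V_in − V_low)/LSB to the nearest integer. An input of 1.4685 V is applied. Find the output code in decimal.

code 3645

With 16384 levels over 6.6 V, one step is 402.83 µV.
(V_in − V_low)/LSB = (1.4685 − 0) / 0.000402832 = 3645.440.
Round → code 3645.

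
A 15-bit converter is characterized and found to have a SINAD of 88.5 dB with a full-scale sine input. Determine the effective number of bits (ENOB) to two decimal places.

14.41 bits

ENOB = (SINAD − 1.76) / 6.02 = (88.5 − 1.76)/6.02 = 14.409.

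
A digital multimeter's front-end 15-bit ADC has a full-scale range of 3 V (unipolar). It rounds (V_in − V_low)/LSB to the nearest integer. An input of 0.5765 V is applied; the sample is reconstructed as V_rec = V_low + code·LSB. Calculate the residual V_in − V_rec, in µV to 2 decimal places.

-7.57 µV

Step size: 3 V ÷ 2^15 = 91.55 µV.
(V_in − V_low)/LSB = (0.5765 − 0)/9.15527e-05 = 6296.9173 → code 6297 (round).
V_rec = 0 + 6297·9.15527e-05 = 0.57650757 V.
Difference: -7.56836e-06 V → -7.57 µV.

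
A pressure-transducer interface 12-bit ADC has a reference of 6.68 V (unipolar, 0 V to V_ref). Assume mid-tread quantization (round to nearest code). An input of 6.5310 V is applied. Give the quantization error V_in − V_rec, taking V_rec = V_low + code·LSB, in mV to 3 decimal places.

One LSB is 6.68 V / 4096 = 1.631 mV.
(V_in − V_low)/LSB = (6.5310 − 0)/0.00163086 = 4004.6371 → code 4005 (round).
V_rec = 0 + 4005·0.00163086 = 6.5315918 V.
V_in − V_rec = -0.000591797 V = -0.592 mV.

-0.592 mV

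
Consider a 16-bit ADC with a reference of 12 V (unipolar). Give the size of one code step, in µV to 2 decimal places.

183.11 µV

Full-scale span = 12 V.
LSB = 12 / 2^16 = 12 / 65536 = 0.000183105 V = 183.11 µV.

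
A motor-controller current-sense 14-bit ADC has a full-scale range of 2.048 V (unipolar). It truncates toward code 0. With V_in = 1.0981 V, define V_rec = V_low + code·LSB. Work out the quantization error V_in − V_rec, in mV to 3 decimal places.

One LSB is 2.048 V / 16384 = 125.00 µV.
(V_in − V_low)/LSB = (1.0981 − 0)/0.000125 = 8784.8000 → code 8784 (floor).
Code 8784 maps back to 0 + 8784×0.000125 V = 1.098 V.
Error = 1.0981 − 1.098 = 0.0001 V = 0.100 mV.

0.100 mV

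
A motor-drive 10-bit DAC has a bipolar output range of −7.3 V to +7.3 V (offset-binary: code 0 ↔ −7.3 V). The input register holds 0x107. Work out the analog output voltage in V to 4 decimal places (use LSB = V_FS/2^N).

-3.5502 V

LSB = 14.6 V / 2^10 = 14.258 mV.
Code 0x107 = 263 decimal.
V_out = (−7.3) + 263 × 0.0142578 V = -3.5502 V.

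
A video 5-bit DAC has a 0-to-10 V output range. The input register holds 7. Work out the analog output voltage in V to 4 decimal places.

2.1875 V

LSB = 10 V / 2^5 = 312.500 mV.
V_out = 0 + 7 × 0.3125 V = 2.1875 V.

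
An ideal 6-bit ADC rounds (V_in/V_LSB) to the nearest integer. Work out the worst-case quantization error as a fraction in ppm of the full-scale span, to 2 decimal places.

Rounding → worst-case error = ½ LSB = V_FS/2^7, so 1e+06/128 = 7812.5 ppm of full scale.

7812.50 ppm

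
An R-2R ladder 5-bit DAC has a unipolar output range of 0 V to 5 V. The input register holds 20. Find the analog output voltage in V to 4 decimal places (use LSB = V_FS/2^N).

LSB = 5 V / 2^5 = 156.250 mV.
V_out = 0 + 20 × 0.15625 V = 3.125 V.

3.1250 V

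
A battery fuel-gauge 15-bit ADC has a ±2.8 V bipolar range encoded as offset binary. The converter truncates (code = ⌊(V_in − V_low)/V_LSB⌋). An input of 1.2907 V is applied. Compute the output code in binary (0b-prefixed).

Full-scale span = 5.6 V; LSB = 5.6/2^15 = 170.90 µV.
(V_in − V_low)/LSB = (1.2907 − (−2.8)) / 0.000170898 = 23936.439.
Floor → code 23936.
In binary (0b-prefixed): 0b101110110000000.

code 0b101110110000000 (decimal 23936)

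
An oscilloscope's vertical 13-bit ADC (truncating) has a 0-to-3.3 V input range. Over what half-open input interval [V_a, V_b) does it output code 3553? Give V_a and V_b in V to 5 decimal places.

LSB = 3.3/2^13 = 402.83 µV.
V_a = V_low + 3553·LSB = 1.43126 V; V_b = V_low + 3554·LSB = 1.43167 V.

[1.43126 V, 1.43167 V)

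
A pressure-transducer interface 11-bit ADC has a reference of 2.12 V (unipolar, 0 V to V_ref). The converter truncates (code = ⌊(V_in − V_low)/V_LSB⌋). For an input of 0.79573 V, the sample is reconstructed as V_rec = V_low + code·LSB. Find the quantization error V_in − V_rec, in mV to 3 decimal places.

LSB = 2.12/2^11 = 1.035 mV.
Scaled input = 768.7052 LSBs, so code = 768.
Code 768 maps back to 0 + 768×0.00103516 V = 0.795 V.
V_in − V_rec = 0.00073 V = 0.730 mV.

0.730 mV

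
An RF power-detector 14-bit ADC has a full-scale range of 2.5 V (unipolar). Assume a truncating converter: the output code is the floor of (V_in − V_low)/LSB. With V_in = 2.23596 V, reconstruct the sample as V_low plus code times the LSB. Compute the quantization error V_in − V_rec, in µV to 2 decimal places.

LSB = 2.5/2^14 = 152.59 µV.
Scaled input = 14653.5875 LSBs, so code = 14653.
Reconstructed: 2.2358704 V.
V_in − V_rec = 8.96387e-05 V = 89.64 µV.

89.64 µV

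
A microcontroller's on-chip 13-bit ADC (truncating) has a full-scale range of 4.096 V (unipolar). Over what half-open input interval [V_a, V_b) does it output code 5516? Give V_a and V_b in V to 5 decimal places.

LSB = 4.096/2^13 = 0.500 mV.
V_a = V_low + 5516·LSB = 2.758 V; V_b = V_low + 5517·LSB = 2.7585 V.

[2.75800 V, 2.75850 V)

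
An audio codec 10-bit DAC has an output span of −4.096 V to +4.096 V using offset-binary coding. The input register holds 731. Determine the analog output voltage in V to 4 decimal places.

1.7520 V

LSB = 8.192 V / 2^10 = 8.000 mV.
V_out = (−4.096) + 731 × 0.008 V = 1.752 V.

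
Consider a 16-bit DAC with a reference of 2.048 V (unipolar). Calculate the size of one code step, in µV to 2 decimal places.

31.25 µV

Full-scale span = 2.048 V.
LSB = 2.048 / 2^16 = 2.048 / 65536 = 3.125e-05 V = 31.25 µV.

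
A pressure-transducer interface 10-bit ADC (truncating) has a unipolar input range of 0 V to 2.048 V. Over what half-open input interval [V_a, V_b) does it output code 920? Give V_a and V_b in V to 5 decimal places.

LSB = 2.048/2^10 = 2.000 mV.
V_a = V_low + 920·LSB = 1.84 V; V_b = V_low + 921·LSB = 1.842 V.

[1.84000 V, 1.84200 V)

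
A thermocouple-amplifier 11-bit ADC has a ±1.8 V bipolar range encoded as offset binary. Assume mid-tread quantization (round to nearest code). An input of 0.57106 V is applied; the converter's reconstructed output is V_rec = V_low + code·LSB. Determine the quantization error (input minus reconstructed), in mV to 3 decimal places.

LSB = 3.6/2^11 = 1.758 mV.
(0.57106 − (−1.8))/0.00175781 = 1348.8697; round gives code 1349.
V_rec = (−1.8) + 1349·0.00175781 = 0.57128906 V.
Error = 0.57106 − 0.57128906 = -0.000229062 V = -0.229 mV.

-0.229 mV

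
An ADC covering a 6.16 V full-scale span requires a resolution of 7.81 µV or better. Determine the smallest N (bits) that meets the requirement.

20 bits

Number of steps required ≥ 6.16 V / 7.81 µV = 788732.39.
Need 2^N ≥ 788732.39; 2^19 = 524288, 2^20 = 1048576.
Minimum N = 20.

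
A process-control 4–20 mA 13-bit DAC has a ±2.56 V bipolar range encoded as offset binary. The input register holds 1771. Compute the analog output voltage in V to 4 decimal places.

LSB = 5.12 V / 2^13 = 0.625 mV.
V_out = (−2.56) + 1771 × 0.000625 V = -1.45312 V.

-1.4531 V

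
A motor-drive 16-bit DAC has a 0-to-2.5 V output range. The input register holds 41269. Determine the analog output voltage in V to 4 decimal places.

LSB = 2.5 V / 2^16 = 38.15 µV.
V_out = 0 + 41269 × 3.8147e-05 V = 1.57429 V.

1.5743 V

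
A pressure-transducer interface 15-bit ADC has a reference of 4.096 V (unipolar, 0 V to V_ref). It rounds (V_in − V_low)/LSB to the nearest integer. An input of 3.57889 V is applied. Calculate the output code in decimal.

code 28631

Full-scale span = 4.096 V; LSB = 4.096/2^15 = 125.00 µV.
Input sits at 28631.120 steps above V_low.
round(28631.120) = 28631.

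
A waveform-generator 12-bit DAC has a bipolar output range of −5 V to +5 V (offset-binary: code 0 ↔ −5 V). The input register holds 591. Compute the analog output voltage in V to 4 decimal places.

LSB = 10 V / 2^12 = 2.441 mV.
V_out = (−5) + 591 × 0.00244141 V = -3.55713 V.

-3.5571 V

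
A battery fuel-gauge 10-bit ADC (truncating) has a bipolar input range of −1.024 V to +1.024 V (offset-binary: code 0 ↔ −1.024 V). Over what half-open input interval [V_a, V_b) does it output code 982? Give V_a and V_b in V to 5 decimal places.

[0.94000 V, 0.94200 V)

LSB = 2.048/2^10 = 2.000 mV.
V_a = V_low + 982·LSB = 0.94 V; V_b = V_low + 983·LSB = 0.942 V.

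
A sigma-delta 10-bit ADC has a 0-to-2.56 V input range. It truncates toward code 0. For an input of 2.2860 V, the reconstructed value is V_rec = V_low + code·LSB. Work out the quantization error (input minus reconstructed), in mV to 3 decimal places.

One LSB is 2.56 V / 1024 = 2.500 mV.
Scaled input = 914.4000 LSBs, so code = 914.
V_rec = 0 + 914·0.0025 = 2.285 V.
Error = 2.2860 − 2.285 = 0.001 V = 1.000 mV.

1.000 mV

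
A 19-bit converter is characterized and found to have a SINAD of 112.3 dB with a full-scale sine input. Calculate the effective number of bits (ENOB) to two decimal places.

ENOB = (SINAD − 1.76) / 6.02 = (112.3 − 1.76)/6.02 = 18.362.

18.36 bits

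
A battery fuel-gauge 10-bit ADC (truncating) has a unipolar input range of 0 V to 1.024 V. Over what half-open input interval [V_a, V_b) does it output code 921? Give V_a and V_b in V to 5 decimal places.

LSB = 1.024/2^10 = 1.000 mV.
V_a = V_low + 921·LSB = 0.921 V; V_b = V_low + 922·LSB = 0.922 V.

[0.92100 V, 0.92200 V)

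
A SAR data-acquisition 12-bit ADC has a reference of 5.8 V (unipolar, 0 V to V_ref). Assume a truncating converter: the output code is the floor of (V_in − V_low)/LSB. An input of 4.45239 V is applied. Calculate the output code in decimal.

code 3144

With 4096 levels over 5.8 V, one step is 1.416 mV.
(V_in − V_low)/LSB = (4.45239 − 0) / 0.00141602 = 3144.309.
⌊·⌋(3144.309) = 3144.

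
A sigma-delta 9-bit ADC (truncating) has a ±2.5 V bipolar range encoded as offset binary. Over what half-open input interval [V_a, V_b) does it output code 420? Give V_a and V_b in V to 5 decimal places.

LSB = 5/2^9 = 9.766 mV.
V_a = V_low + 420·LSB = 1.60156 V; V_b = V_low + 421·LSB = 1.61133 V.

[1.60156 V, 1.61133 V)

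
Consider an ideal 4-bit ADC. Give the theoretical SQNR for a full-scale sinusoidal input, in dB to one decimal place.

SNR ≈ 6.02·N + 1.76 dB = 6.02·4 + 1.76 = 25.84 dB.

25.8 dB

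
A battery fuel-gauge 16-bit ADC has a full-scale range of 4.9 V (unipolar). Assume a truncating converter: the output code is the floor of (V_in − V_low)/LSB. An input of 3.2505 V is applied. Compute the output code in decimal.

LSB = 4.9 V / 65536 = 74.77 µV.
(V_in − V_low)/LSB = (3.2505 − 0) / 7.47681e-05 = 43474.442.
⌊·⌋(43474.442) = 43474.

code 43474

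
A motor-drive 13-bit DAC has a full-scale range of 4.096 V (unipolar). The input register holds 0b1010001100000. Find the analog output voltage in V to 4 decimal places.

LSB = 4.096 V / 2^13 = 0.500 mV.
Code 0b1010001100000 = 5216 decimal.
V_out = 0 + 5216 × 0.0005 V = 2.608 V.

2.6080 V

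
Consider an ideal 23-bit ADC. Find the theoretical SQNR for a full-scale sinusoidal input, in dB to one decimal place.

140.2 dB

SNR ≈ 6.02·N + 1.76 dB = 6.02·23 + 1.76 = 140.22 dB.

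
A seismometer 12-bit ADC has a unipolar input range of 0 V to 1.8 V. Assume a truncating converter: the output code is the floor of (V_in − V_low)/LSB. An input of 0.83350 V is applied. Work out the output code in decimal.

code 1896

LSB = 1.8 V / 4096 = 439.45 µV.
(0.83350 − 0) / 0.000439453 = 1896.676 LSBs.
Floor → code 1896.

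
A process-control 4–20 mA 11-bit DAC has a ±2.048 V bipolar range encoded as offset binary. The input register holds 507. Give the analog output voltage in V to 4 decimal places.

LSB = 4.096 V / 2^11 = 2.000 mV.
V_out = (−2.048) + 507 × 0.002 V = -1.034 V.

-1.0340 V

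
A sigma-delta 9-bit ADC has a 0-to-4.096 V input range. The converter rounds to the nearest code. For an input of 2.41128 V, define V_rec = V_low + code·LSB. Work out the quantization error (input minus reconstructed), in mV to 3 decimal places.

One LSB is 4.096 V / 512 = 8.000 mV.
(2.41128 − 0)/0.008 = 301.4100; round gives code 301.
Code 301 maps back to 0 + 301×0.008 V = 2.408 V.
Error = 2.41128 − 2.408 = 0.00328 V = 3.280 mV.

3.280 mV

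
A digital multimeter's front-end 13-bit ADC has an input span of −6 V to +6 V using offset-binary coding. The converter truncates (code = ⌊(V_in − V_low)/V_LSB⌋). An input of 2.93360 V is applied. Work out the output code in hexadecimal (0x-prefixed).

code 0x17D2 (decimal 6098)

LSB = 12 V / 8192 = 1.465 mV.
(V_in − V_low)/LSB = (2.93360 − (−6)) / 0.00146484 = 6098.671.
⌊·⌋(6098.671) = 6098.
In hexadecimal (0x-prefixed): 0x17D2.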